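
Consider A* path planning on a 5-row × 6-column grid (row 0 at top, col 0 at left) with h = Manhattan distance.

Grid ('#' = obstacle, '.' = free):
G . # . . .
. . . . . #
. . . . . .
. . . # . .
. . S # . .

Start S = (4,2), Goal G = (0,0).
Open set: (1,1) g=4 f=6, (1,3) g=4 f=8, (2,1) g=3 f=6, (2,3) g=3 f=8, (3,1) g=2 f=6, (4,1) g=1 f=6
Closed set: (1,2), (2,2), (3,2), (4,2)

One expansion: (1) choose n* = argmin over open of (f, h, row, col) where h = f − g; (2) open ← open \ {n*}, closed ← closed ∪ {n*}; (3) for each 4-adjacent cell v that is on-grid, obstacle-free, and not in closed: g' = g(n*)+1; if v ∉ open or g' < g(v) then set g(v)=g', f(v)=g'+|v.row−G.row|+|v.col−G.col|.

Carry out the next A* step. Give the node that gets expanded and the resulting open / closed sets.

step 1: expand (1,1) (f=6, h=2) → closed; open now [(0,1) g=5 f=6, (1,0) g=5 f=6, (1,3) g=4 f=8, (2,1) g=3 f=6, (2,3) g=3 f=8, (3,1) g=2 f=6, (4,1) g=1 f=6]

expanded=(1,1); open=[(0,1) g=5 f=6, (1,0) g=5 f=6, (1,3) g=4 f=8, (2,1) g=3 f=6, (2,3) g=3 f=8, (3,1) g=2 f=6, (4,1) g=1 f=6]; closed=[(1,1), (1,2), (2,2), (3,2), (4,2)]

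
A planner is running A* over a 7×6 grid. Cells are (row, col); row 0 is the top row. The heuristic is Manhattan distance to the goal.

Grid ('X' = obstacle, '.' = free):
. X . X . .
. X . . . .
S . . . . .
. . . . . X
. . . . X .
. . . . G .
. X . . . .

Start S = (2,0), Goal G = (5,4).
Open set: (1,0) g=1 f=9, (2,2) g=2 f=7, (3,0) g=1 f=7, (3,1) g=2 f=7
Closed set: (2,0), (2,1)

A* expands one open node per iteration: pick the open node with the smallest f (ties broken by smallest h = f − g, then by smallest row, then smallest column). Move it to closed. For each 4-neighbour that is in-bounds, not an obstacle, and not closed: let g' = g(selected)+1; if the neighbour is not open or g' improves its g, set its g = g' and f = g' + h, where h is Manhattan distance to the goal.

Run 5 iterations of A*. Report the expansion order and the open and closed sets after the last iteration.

order=[(2,2) → (2,3) → (2,4) → (3,4) → (3,3)]; open=[(1,0) g=1 f=9, (1,2) g=3 f=9, (1,3) g=4 f=9, (1,4) g=5 f=9, (2,5) g=5 f=9, (3,0) g=1 f=7, (3,1) g=2 f=7, (3,2) g=3 f=7, (4,3) g=5 f=7]; closed=[(2,0), (2,1), (2,2), (2,3), (2,4), (3,3), (3,4)]

step 1: expand (2,2) (f=7, h=5) → closed; open now [(1,0) g=1 f=9, (1,2) g=3 f=9, (2,3) g=3 f=7, (3,0) g=1 f=7, (3,1) g=2 f=7, (3,2) g=3 f=7]
step 2: expand (2,3) (f=7, h=4) → closed; open now [(1,0) g=1 f=9, (1,2) g=3 f=9, (1,3) g=4 f=9, (2,4) g=4 f=7, (3,0) g=1 f=7, (3,1) g=2 f=7, (3,2) g=3 f=7, (3,3) g=4 f=7]
step 3: expand (2,4) (f=7, h=3) → closed; open now [(1,0) g=1 f=9, (1,2) g=3 f=9, (1,3) g=4 f=9, (1,4) g=5 f=9, (2,5) g=5 f=9, (3,0) g=1 f=7, (3,1) g=2 f=7, (3,2) g=3 f=7, (3,3) g=4 f=7, (3,4) g=5 f=7]
step 4: expand (3,4) (f=7, h=2) → closed; open now [(1,0) g=1 f=9, (1,2) g=3 f=9, (1,3) g=4 f=9, (1,4) g=5 f=9, (2,5) g=5 f=9, (3,0) g=1 f=7, (3,1) g=2 f=7, (3,2) g=3 f=7, (3,3) g=4 f=7]
step 5: expand (3,3) (f=7, h=3) → closed; open now [(1,0) g=1 f=9, (1,2) g=3 f=9, (1,3) g=4 f=9, (1,4) g=5 f=9, (2,5) g=5 f=9, (3,0) g=1 f=7, (3,1) g=2 f=7, (3,2) g=3 f=7, (4,3) g=5 f=7]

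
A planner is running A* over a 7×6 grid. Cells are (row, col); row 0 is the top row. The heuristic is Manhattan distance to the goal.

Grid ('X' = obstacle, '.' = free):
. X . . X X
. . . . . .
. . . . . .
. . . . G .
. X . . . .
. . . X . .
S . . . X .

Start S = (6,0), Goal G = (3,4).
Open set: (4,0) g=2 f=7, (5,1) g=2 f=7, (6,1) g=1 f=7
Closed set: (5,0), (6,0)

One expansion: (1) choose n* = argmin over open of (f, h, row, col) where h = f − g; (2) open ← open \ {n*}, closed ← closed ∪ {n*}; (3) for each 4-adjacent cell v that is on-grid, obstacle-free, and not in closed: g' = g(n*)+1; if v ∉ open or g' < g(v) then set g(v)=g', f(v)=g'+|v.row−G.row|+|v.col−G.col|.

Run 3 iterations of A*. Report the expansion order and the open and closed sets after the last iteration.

step 1: expand (4,0) (f=7, h=5) → closed; open now [(3,0) g=3 f=7, (5,1) g=2 f=7, (6,1) g=1 f=7]
step 2: expand (3,0) (f=7, h=4) → closed; open now [(2,0) g=4 f=9, (3,1) g=4 f=7, (5,1) g=2 f=7, (6,1) g=1 f=7]
step 3: expand (3,1) (f=7, h=3) → closed; open now [(2,0) g=4 f=9, (2,1) g=5 f=9, (3,2) g=5 f=7, (5,1) g=2 f=7, (6,1) g=1 f=7]

order=[(4,0) → (3,0) → (3,1)]; open=[(2,0) g=4 f=9, (2,1) g=5 f=9, (3,2) g=5 f=7, (5,1) g=2 f=7, (6,1) g=1 f=7]; closed=[(3,0), (3,1), (4,0), (5,0), (6,0)]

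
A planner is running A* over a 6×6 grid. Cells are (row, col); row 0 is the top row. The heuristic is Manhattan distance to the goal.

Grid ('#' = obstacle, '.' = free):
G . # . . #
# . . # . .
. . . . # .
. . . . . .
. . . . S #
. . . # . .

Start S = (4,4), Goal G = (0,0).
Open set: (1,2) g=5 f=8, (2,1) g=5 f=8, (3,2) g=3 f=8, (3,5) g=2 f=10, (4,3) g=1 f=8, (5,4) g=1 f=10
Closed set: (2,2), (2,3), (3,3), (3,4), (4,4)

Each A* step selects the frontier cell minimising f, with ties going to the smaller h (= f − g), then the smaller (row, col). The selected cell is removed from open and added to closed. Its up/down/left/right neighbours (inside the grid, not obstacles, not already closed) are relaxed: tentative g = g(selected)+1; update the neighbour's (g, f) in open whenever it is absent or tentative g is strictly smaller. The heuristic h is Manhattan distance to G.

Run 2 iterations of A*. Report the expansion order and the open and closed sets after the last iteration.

order=[(1,2) → (1,1)]; open=[(0,1) g=7 f=8, (2,1) g=5 f=8, (3,2) g=3 f=8, (3,5) g=2 f=10, (4,3) g=1 f=8, (5,4) g=1 f=10]; closed=[(1,1), (1,2), (2,2), (2,3), (3,3), (3,4), (4,4)]

step 1: expand (1,2) (f=8, h=3) → closed; open now [(1,1) g=6 f=8, (2,1) g=5 f=8, (3,2) g=3 f=8, (3,5) g=2 f=10, (4,3) g=1 f=8, (5,4) g=1 f=10]
step 2: expand (1,1) (f=8, h=2) → closed; open now [(0,1) g=7 f=8, (2,1) g=5 f=8, (3,2) g=3 f=8, (3,5) g=2 f=10, (4,3) g=1 f=8, (5,4) g=1 f=10]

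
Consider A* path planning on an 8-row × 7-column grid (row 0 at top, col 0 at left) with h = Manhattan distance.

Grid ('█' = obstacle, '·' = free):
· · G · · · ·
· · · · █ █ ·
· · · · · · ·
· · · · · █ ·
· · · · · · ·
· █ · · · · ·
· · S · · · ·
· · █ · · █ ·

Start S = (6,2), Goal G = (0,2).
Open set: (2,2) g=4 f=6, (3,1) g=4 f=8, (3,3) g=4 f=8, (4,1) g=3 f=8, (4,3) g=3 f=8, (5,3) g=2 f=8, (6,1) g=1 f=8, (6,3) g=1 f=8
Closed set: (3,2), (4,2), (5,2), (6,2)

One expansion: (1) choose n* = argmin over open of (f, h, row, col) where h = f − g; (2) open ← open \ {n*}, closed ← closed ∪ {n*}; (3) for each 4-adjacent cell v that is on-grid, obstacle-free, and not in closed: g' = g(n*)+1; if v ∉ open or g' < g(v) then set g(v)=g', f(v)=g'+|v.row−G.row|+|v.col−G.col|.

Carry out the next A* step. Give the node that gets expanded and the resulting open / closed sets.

expanded=(2,2); open=[(1,2) g=5 f=6, (2,1) g=5 f=8, (2,3) g=5 f=8, (3,1) g=4 f=8, (3,3) g=4 f=8, (4,1) g=3 f=8, (4,3) g=3 f=8, (5,3) g=2 f=8, (6,1) g=1 f=8, (6,3) g=1 f=8]; closed=[(2,2), (3,2), (4,2), (5,2), (6,2)]

step 1: expand (2,2) (f=6, h=2) → closed; open now [(1,2) g=5 f=6, (2,1) g=5 f=8, (2,3) g=5 f=8, (3,1) g=4 f=8, (3,3) g=4 f=8, (4,1) g=3 f=8, (4,3) g=3 f=8, (5,3) g=2 f=8, (6,1) g=1 f=8, (6,3) g=1 f=8]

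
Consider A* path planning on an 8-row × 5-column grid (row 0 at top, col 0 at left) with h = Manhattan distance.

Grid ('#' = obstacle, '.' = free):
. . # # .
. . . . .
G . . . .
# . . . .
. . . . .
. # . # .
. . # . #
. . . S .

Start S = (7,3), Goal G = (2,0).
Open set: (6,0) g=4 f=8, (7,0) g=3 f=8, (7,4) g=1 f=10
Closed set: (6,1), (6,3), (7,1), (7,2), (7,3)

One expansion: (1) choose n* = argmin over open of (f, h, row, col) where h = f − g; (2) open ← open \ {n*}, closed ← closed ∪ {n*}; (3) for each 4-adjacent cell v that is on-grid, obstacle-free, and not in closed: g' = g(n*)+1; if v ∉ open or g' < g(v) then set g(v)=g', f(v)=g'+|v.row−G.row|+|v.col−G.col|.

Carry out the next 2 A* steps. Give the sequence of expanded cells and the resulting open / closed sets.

order=[(6,0) → (5,0)]; open=[(4,0) g=6 f=8, (7,0) g=3 f=8, (7,4) g=1 f=10]; closed=[(5,0), (6,0), (6,1), (6,3), (7,1), (7,2), (7,3)]

step 1: expand (6,0) (f=8, h=4) → closed; open now [(5,0) g=5 f=8, (7,0) g=3 f=8, (7,4) g=1 f=10]
step 2: expand (5,0) (f=8, h=3) → closed; open now [(4,0) g=6 f=8, (7,0) g=3 f=8, (7,4) g=1 f=10]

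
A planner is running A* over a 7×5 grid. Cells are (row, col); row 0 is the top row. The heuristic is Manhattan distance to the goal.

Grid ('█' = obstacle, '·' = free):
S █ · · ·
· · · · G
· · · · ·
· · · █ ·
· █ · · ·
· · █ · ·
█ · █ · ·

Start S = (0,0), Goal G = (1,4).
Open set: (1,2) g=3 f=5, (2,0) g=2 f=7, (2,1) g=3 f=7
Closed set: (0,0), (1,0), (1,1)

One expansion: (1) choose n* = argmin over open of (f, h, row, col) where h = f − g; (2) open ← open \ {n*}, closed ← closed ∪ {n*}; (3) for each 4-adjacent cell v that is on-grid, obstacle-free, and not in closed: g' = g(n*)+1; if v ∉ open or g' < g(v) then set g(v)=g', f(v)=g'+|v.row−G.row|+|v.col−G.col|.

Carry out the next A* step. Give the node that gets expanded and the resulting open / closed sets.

step 1: expand (1,2) (f=5, h=2) → closed; open now [(0,2) g=4 f=7, (1,3) g=4 f=5, (2,0) g=2 f=7, (2,1) g=3 f=7, (2,2) g=4 f=7]

expanded=(1,2); open=[(0,2) g=4 f=7, (1,3) g=4 f=5, (2,0) g=2 f=7, (2,1) g=3 f=7, (2,2) g=4 f=7]; closed=[(0,0), (1,0), (1,1), (1,2)]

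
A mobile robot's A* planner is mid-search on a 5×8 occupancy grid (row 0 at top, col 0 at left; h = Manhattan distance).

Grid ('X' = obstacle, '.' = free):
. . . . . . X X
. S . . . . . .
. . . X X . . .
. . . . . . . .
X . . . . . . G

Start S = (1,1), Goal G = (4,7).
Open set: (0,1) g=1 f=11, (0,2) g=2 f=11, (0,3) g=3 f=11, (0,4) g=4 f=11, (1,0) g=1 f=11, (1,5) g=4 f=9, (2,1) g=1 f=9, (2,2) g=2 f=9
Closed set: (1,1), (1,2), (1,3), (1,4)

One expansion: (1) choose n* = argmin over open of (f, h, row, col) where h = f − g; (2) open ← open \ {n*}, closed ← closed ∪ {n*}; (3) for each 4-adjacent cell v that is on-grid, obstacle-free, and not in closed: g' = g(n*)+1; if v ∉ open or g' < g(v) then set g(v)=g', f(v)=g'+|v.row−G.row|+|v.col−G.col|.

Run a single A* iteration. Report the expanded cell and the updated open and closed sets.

expanded=(1,5); open=[(0,1) g=1 f=11, (0,2) g=2 f=11, (0,3) g=3 f=11, (0,4) g=4 f=11, (0,5) g=5 f=11, (1,0) g=1 f=11, (1,6) g=5 f=9, (2,1) g=1 f=9, (2,2) g=2 f=9, (2,5) g=5 f=9]; closed=[(1,1), (1,2), (1,3), (1,4), (1,5)]

step 1: expand (1,5) (f=9, h=5) → closed; open now [(0,1) g=1 f=11, (0,2) g=2 f=11, (0,3) g=3 f=11, (0,4) g=4 f=11, (0,5) g=5 f=11, (1,0) g=1 f=11, (1,6) g=5 f=9, (2,1) g=1 f=9, (2,2) g=2 f=9, (2,5) g=5 f=9]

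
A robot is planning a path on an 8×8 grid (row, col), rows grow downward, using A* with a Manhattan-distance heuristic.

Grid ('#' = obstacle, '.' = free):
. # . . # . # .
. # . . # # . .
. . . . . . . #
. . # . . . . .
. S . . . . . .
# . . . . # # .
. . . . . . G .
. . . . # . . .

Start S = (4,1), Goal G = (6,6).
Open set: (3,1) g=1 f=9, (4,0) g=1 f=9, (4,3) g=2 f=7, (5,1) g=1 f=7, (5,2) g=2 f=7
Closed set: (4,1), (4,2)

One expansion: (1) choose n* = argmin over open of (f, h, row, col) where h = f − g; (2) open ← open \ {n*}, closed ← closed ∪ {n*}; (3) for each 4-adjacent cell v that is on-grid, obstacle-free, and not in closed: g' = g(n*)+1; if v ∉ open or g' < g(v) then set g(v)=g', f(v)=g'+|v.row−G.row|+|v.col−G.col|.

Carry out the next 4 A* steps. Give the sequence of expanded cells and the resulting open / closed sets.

step 1: expand (4,3) (f=7, h=5) → closed; open now [(3,1) g=1 f=9, (3,3) g=3 f=9, (4,0) g=1 f=9, (4,4) g=3 f=7, (5,1) g=1 f=7, (5,2) g=2 f=7, (5,3) g=3 f=7]
step 2: expand (4,4) (f=7, h=4) → closed; open now [(3,1) g=1 f=9, (3,3) g=3 f=9, (3,4) g=4 f=9, (4,0) g=1 f=9, (4,5) g=4 f=7, (5,1) g=1 f=7, (5,2) g=2 f=7, (5,3) g=3 f=7, (5,4) g=4 f=7]
step 3: expand (4,5) (f=7, h=3) → closed; open now [(3,1) g=1 f=9, (3,3) g=3 f=9, (3,4) g=4 f=9, (3,5) g=5 f=9, (4,0) g=1 f=9, (4,6) g=5 f=7, (5,1) g=1 f=7, (5,2) g=2 f=7, (5,3) g=3 f=7, (5,4) g=4 f=7]
step 4: expand (4,6) (f=7, h=2) → closed; open now [(3,1) g=1 f=9, (3,3) g=3 f=9, (3,4) g=4 f=9, (3,5) g=5 f=9, (3,6) g=6 f=9, (4,0) g=1 f=9, (4,7) g=6 f=9, (5,1) g=1 f=7, (5,2) g=2 f=7, (5,3) g=3 f=7, (5,4) g=4 f=7]

order=[(4,3) → (4,4) → (4,5) → (4,6)]; open=[(3,1) g=1 f=9, (3,3) g=3 f=9, (3,4) g=4 f=9, (3,5) g=5 f=9, (3,6) g=6 f=9, (4,0) g=1 f=9, (4,7) g=6 f=9, (5,1) g=1 f=7, (5,2) g=2 f=7, (5,3) g=3 f=7, (5,4) g=4 f=7]; closed=[(4,1), (4,2), (4,3), (4,4), (4,5), (4,6)]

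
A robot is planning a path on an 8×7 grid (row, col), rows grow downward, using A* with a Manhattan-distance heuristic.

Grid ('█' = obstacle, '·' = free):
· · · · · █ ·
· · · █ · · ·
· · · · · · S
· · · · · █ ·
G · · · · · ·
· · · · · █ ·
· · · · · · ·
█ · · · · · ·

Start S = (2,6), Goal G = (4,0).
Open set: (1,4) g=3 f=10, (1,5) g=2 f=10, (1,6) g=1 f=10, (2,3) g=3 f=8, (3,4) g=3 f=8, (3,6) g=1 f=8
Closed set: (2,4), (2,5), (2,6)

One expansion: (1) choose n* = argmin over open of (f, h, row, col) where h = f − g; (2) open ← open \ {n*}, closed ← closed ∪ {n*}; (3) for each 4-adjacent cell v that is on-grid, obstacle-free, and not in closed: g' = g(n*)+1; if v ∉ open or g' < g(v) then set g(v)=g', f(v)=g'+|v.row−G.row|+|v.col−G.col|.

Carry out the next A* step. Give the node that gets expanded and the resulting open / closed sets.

step 1: expand (2,3) (f=8, h=5) → closed; open now [(1,4) g=3 f=10, (1,5) g=2 f=10, (1,6) g=1 f=10, (2,2) g=4 f=8, (3,3) g=4 f=8, (3,4) g=3 f=8, (3,6) g=1 f=8]

expanded=(2,3); open=[(1,4) g=3 f=10, (1,5) g=2 f=10, (1,6) g=1 f=10, (2,2) g=4 f=8, (3,3) g=4 f=8, (3,4) g=3 f=8, (3,6) g=1 f=8]; closed=[(2,3), (2,4), (2,5), (2,6)]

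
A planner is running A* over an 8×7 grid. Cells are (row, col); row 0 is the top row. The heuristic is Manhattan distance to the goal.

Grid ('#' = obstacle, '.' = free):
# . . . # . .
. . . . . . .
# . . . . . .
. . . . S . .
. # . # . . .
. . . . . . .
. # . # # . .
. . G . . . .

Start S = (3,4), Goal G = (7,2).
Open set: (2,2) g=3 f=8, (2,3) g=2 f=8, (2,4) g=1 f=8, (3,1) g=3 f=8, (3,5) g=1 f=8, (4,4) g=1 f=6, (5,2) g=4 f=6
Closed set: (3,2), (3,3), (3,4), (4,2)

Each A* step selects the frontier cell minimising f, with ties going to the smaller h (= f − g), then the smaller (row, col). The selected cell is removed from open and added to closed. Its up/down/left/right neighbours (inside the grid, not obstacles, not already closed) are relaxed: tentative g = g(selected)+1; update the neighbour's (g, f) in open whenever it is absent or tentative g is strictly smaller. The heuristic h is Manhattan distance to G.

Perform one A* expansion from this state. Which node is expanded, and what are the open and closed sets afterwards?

expanded=(5,2); open=[(2,2) g=3 f=8, (2,3) g=2 f=8, (2,4) g=1 f=8, (3,1) g=3 f=8, (3,5) g=1 f=8, (4,4) g=1 f=6, (5,1) g=5 f=8, (5,3) g=5 f=8, (6,2) g=5 f=6]; closed=[(3,2), (3,3), (3,4), (4,2), (5,2)]

step 1: expand (5,2) (f=6, h=2) → closed; open now [(2,2) g=3 f=8, (2,3) g=2 f=8, (2,4) g=1 f=8, (3,1) g=3 f=8, (3,5) g=1 f=8, (4,4) g=1 f=6, (5,1) g=5 f=8, (5,3) g=5 f=8, (6,2) g=5 f=6]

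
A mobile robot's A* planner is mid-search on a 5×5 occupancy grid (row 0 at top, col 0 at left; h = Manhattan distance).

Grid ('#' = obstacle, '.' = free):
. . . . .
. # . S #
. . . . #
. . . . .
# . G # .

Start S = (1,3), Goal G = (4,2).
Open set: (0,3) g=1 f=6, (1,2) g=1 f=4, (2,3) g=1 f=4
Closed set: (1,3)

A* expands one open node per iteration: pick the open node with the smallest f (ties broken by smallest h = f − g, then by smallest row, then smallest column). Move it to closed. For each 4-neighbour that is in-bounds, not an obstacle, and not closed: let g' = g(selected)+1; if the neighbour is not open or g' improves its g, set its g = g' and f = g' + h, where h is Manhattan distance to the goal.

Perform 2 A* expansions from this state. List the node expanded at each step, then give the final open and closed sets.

order=[(1,2) → (2,2)]; open=[(0,2) g=2 f=6, (0,3) g=1 f=6, (2,1) g=3 f=6, (2,3) g=1 f=4, (3,2) g=3 f=4]; closed=[(1,2), (1,3), (2,2)]

step 1: expand (1,2) (f=4, h=3) → closed; open now [(0,2) g=2 f=6, (0,3) g=1 f=6, (2,2) g=2 f=4, (2,3) g=1 f=4]
step 2: expand (2,2) (f=4, h=2) → closed; open now [(0,2) g=2 f=6, (0,3) g=1 f=6, (2,1) g=3 f=6, (2,3) g=1 f=4, (3,2) g=3 f=4]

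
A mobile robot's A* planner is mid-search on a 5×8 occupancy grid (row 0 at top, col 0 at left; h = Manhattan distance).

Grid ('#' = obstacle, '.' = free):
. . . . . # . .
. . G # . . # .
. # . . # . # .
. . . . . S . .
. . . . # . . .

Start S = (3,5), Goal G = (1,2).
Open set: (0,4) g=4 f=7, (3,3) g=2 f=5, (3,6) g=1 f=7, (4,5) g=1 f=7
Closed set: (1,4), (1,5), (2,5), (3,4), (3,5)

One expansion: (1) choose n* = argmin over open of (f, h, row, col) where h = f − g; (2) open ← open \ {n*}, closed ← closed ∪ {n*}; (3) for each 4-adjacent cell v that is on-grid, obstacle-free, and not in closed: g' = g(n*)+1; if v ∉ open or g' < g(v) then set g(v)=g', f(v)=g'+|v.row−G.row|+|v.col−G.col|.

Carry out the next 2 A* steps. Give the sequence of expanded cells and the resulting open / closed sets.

step 1: expand (3,3) (f=5, h=3) → closed; open now [(0,4) g=4 f=7, (2,3) g=3 f=5, (3,2) g=3 f=5, (3,6) g=1 f=7, (4,3) g=3 f=7, (4,5) g=1 f=7]
step 2: expand (2,3) (f=5, h=2) → closed; open now [(0,4) g=4 f=7, (2,2) g=4 f=5, (3,2) g=3 f=5, (3,6) g=1 f=7, (4,3) g=3 f=7, (4,5) g=1 f=7]

order=[(3,3) → (2,3)]; open=[(0,4) g=4 f=7, (2,2) g=4 f=5, (3,2) g=3 f=5, (3,6) g=1 f=7, (4,3) g=3 f=7, (4,5) g=1 f=7]; closed=[(1,4), (1,5), (2,3), (2,5), (3,3), (3,4), (3,5)]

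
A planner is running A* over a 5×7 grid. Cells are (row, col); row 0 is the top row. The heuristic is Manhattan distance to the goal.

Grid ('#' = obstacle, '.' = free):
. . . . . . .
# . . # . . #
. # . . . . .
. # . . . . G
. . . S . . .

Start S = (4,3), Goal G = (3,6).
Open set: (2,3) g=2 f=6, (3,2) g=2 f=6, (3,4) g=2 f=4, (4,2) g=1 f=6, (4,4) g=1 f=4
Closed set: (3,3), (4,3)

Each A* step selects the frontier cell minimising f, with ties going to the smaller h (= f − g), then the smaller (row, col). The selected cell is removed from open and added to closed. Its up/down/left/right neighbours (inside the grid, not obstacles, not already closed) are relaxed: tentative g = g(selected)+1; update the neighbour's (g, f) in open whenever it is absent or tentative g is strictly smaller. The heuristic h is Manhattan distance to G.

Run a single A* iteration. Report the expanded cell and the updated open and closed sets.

step 1: expand (3,4) (f=4, h=2) → closed; open now [(2,3) g=2 f=6, (2,4) g=3 f=6, (3,2) g=2 f=6, (3,5) g=3 f=4, (4,2) g=1 f=6, (4,4) g=1 f=4]

expanded=(3,4); open=[(2,3) g=2 f=6, (2,4) g=3 f=6, (3,2) g=2 f=6, (3,5) g=3 f=4, (4,2) g=1 f=6, (4,4) g=1 f=4]; closed=[(3,3), (3,4), (4,3)]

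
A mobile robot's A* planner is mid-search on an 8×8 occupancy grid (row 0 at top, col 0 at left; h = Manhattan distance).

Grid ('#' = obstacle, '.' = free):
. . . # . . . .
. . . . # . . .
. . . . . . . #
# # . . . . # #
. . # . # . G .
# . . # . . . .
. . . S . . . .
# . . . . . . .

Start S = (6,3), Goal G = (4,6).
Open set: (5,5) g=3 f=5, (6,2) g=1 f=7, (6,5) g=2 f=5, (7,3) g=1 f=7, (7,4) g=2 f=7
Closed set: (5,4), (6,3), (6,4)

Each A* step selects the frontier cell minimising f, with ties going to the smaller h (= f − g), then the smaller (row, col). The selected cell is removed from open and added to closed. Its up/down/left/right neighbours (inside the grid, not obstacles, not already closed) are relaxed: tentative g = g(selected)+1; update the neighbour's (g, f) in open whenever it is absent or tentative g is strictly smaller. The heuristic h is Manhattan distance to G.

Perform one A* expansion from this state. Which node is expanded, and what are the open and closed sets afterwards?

expanded=(5,5); open=[(4,5) g=4 f=5, (5,6) g=4 f=5, (6,2) g=1 f=7, (6,5) g=2 f=5, (7,3) g=1 f=7, (7,4) g=2 f=7]; closed=[(5,4), (5,5), (6,3), (6,4)]

step 1: expand (5,5) (f=5, h=2) → closed; open now [(4,5) g=4 f=5, (5,6) g=4 f=5, (6,2) g=1 f=7, (6,5) g=2 f=5, (7,3) g=1 f=7, (7,4) g=2 f=7]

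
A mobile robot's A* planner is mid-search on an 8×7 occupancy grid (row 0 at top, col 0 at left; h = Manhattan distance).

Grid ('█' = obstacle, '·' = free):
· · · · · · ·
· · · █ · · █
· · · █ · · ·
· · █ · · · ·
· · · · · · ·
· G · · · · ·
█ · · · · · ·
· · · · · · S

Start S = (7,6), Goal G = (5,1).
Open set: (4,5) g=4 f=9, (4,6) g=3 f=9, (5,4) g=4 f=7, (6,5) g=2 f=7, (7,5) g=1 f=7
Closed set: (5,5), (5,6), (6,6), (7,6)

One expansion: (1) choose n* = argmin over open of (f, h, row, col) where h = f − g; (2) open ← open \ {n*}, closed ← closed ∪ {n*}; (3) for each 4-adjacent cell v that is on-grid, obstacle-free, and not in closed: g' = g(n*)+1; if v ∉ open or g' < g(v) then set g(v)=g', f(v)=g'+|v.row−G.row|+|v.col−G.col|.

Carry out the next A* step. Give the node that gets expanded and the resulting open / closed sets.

step 1: expand (5,4) (f=7, h=3) → closed; open now [(4,4) g=5 f=9, (4,5) g=4 f=9, (4,6) g=3 f=9, (5,3) g=5 f=7, (6,4) g=5 f=9, (6,5) g=2 f=7, (7,5) g=1 f=7]

expanded=(5,4); open=[(4,4) g=5 f=9, (4,5) g=4 f=9, (4,6) g=3 f=9, (5,3) g=5 f=7, (6,4) g=5 f=9, (6,5) g=2 f=7, (7,5) g=1 f=7]; closed=[(5,4), (5,5), (5,6), (6,6), (7,6)]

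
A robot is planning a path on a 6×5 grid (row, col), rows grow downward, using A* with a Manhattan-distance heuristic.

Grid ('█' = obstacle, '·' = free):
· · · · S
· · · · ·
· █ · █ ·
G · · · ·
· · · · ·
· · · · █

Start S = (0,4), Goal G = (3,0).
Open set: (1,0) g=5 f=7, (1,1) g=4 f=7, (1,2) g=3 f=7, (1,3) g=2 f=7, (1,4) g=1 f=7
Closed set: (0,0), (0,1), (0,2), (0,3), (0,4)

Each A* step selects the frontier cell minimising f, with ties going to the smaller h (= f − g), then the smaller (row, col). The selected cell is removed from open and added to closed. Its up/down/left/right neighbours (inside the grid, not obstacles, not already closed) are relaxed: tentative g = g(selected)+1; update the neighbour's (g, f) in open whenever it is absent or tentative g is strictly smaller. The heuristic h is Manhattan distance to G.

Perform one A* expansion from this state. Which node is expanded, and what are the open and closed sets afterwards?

step 1: expand (1,0) (f=7, h=2) → closed; open now [(1,1) g=4 f=7, (1,2) g=3 f=7, (1,3) g=2 f=7, (1,4) g=1 f=7, (2,0) g=6 f=7]

expanded=(1,0); open=[(1,1) g=4 f=7, (1,2) g=3 f=7, (1,3) g=2 f=7, (1,4) g=1 f=7, (2,0) g=6 f=7]; closed=[(0,0), (0,1), (0,2), (0,3), (0,4), (1,0)]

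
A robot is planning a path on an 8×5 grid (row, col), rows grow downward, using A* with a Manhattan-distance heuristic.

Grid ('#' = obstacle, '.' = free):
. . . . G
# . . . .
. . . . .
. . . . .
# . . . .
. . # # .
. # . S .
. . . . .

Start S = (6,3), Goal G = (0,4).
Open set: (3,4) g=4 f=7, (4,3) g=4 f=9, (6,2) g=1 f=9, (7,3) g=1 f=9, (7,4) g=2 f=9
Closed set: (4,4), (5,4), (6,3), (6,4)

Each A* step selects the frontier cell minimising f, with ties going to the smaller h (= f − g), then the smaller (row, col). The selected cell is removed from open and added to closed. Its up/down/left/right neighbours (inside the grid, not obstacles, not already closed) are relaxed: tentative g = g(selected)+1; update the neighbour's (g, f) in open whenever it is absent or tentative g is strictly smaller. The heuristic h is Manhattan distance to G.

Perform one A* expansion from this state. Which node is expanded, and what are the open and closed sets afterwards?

step 1: expand (3,4) (f=7, h=3) → closed; open now [(2,4) g=5 f=7, (3,3) g=5 f=9, (4,3) g=4 f=9, (6,2) g=1 f=9, (7,3) g=1 f=9, (7,4) g=2 f=9]

expanded=(3,4); open=[(2,4) g=5 f=7, (3,3) g=5 f=9, (4,3) g=4 f=9, (6,2) g=1 f=9, (7,3) g=1 f=9, (7,4) g=2 f=9]; closed=[(3,4), (4,4), (5,4), (6,3), (6,4)]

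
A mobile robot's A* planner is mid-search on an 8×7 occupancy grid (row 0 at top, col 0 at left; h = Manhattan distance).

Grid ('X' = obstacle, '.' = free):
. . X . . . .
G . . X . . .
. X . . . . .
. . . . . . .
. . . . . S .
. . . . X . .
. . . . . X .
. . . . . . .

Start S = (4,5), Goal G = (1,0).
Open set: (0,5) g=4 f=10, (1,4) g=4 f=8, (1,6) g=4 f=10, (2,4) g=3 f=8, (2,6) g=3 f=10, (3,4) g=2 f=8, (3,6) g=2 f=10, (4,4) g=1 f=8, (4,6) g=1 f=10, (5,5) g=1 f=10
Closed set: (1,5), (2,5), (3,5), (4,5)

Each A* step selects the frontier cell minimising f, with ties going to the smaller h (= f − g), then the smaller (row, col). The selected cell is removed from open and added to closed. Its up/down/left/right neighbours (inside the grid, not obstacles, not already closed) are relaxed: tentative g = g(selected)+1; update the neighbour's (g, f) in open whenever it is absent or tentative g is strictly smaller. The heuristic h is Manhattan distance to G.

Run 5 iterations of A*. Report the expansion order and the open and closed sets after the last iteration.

step 1: expand (1,4) (f=8, h=4) → closed; open now [(0,4) g=5 f=10, (0,5) g=4 f=10, (1,6) g=4 f=10, (2,4) g=3 f=8, (2,6) g=3 f=10, (3,4) g=2 f=8, (3,6) g=2 f=10, (4,4) g=1 f=8, (4,6) g=1 f=10, (5,5) g=1 f=10]
step 2: expand (2,4) (f=8, h=5) → closed; open now [(0,4) g=5 f=10, (0,5) g=4 f=10, (1,6) g=4 f=10, (2,3) g=4 f=8, (2,6) g=3 f=10, (3,4) g=2 f=8, (3,6) g=2 f=10, (4,4) g=1 f=8, (4,6) g=1 f=10, (5,5) g=1 f=10]
step 3: expand (2,3) (f=8, h=4) → closed; open now [(0,4) g=5 f=10, (0,5) g=4 f=10, (1,6) g=4 f=10, (2,2) g=5 f=8, (2,6) g=3 f=10, (3,3) g=5 f=10, (3,4) g=2 f=8, (3,6) g=2 f=10, (4,4) g=1 f=8, (4,6) g=1 f=10, (5,5) g=1 f=10]
step 4: expand (2,2) (f=8, h=3) → closed; open now [(0,4) g=5 f=10, (0,5) g=4 f=10, (1,2) g=6 f=8, (1,6) g=4 f=10, (2,6) g=3 f=10, (3,2) g=6 f=10, (3,3) g=5 f=10, (3,4) g=2 f=8, (3,6) g=2 f=10, (4,4) g=1 f=8, (4,6) g=1 f=10, (5,5) g=1 f=10]
step 5: expand (1,2) (f=8, h=2) → closed; open now [(0,4) g=5 f=10, (0,5) g=4 f=10, (1,1) g=7 f=8, (1,6) g=4 f=10, (2,6) g=3 f=10, (3,2) g=6 f=10, (3,3) g=5 f=10, (3,4) g=2 f=8, (3,6) g=2 f=10, (4,4) g=1 f=8, (4,6) g=1 f=10, (5,5) g=1 f=10]

order=[(1,4) → (2,4) → (2,3) → (2,2) → (1,2)]; open=[(0,4) g=5 f=10, (0,5) g=4 f=10, (1,1) g=7 f=8, (1,6) g=4 f=10, (2,6) g=3 f=10, (3,2) g=6 f=10, (3,3) g=5 f=10, (3,4) g=2 f=8, (3,6) g=2 f=10, (4,4) g=1 f=8, (4,6) g=1 f=10, (5,5) g=1 f=10]; closed=[(1,2), (1,4), (1,5), (2,2), (2,3), (2,4), (2,5), (3,5), (4,5)]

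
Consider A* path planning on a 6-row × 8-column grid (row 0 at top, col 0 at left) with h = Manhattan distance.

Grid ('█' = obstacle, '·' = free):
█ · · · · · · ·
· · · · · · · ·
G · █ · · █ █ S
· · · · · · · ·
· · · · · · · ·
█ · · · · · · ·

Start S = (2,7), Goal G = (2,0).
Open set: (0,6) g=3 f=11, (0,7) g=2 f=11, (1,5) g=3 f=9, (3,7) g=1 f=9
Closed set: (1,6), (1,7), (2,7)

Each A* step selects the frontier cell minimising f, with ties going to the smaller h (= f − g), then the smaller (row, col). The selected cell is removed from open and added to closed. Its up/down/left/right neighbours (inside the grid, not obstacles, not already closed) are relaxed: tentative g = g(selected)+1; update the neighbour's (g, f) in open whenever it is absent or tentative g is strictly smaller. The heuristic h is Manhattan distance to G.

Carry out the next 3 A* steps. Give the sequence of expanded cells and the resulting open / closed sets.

step 1: expand (1,5) (f=9, h=6) → closed; open now [(0,5) g=4 f=11, (0,6) g=3 f=11, (0,7) g=2 f=11, (1,4) g=4 f=9, (3,7) g=1 f=9]
step 2: expand (1,4) (f=9, h=5) → closed; open now [(0,4) g=5 f=11, (0,5) g=4 f=11, (0,6) g=3 f=11, (0,7) g=2 f=11, (1,3) g=5 f=9, (2,4) g=5 f=9, (3,7) g=1 f=9]
step 3: expand (1,3) (f=9, h=4) → closed; open now [(0,3) g=6 f=11, (0,4) g=5 f=11, (0,5) g=4 f=11, (0,6) g=3 f=11, (0,7) g=2 f=11, (1,2) g=6 f=9, (2,3) g=6 f=9, (2,4) g=5 f=9, (3,7) g=1 f=9]

order=[(1,5) → (1,4) → (1,3)]; open=[(0,3) g=6 f=11, (0,4) g=5 f=11, (0,5) g=4 f=11, (0,6) g=3 f=11, (0,7) g=2 f=11, (1,2) g=6 f=9, (2,3) g=6 f=9, (2,4) g=5 f=9, (3,7) g=1 f=9]; closed=[(1,3), (1,4), (1,5), (1,6), (1,7), (2,7)]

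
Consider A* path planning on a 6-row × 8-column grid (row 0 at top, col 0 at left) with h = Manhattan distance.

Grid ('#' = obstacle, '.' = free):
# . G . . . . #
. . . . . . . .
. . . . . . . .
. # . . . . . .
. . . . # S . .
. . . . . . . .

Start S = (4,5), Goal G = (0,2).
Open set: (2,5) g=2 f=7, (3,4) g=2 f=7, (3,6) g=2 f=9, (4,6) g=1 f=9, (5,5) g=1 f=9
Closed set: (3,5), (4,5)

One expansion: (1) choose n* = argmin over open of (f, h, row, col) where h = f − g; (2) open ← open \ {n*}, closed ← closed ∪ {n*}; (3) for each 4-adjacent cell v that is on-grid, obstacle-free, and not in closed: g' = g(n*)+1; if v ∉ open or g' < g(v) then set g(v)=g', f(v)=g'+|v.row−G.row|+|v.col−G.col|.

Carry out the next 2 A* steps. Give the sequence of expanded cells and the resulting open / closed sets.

order=[(2,5) → (1,5)]; open=[(0,5) g=4 f=7, (1,4) g=4 f=7, (1,6) g=4 f=9, (2,4) g=3 f=7, (2,6) g=3 f=9, (3,4) g=2 f=7, (3,6) g=2 f=9, (4,6) g=1 f=9, (5,5) g=1 f=9]; closed=[(1,5), (2,5), (3,5), (4,5)]

step 1: expand (2,5) (f=7, h=5) → closed; open now [(1,5) g=3 f=7, (2,4) g=3 f=7, (2,6) g=3 f=9, (3,4) g=2 f=7, (3,6) g=2 f=9, (4,6) g=1 f=9, (5,5) g=1 f=9]
step 2: expand (1,5) (f=7, h=4) → closed; open now [(0,5) g=4 f=7, (1,4) g=4 f=7, (1,6) g=4 f=9, (2,4) g=3 f=7, (2,6) g=3 f=9, (3,4) g=2 f=7, (3,6) g=2 f=9, (4,6) g=1 f=9, (5,5) g=1 f=9]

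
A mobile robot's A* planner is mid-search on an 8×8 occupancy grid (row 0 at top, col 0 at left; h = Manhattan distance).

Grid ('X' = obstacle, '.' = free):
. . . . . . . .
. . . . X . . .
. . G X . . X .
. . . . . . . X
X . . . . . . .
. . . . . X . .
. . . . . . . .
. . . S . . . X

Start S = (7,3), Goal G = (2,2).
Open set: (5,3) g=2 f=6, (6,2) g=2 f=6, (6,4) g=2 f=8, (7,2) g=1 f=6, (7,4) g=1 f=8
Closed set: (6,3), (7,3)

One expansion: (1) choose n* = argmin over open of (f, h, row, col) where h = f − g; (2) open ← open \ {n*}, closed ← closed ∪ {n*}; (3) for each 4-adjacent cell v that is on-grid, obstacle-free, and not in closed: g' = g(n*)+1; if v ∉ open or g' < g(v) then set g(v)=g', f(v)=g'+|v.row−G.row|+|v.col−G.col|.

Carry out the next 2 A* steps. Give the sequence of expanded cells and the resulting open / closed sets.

order=[(5,3) → (4,3)]; open=[(3,3) g=4 f=6, (4,2) g=4 f=6, (4,4) g=4 f=8, (5,2) g=3 f=6, (5,4) g=3 f=8, (6,2) g=2 f=6, (6,4) g=2 f=8, (7,2) g=1 f=6, (7,4) g=1 f=8]; closed=[(4,3), (5,3), (6,3), (7,3)]

step 1: expand (5,3) (f=6, h=4) → closed; open now [(4,3) g=3 f=6, (5,2) g=3 f=6, (5,4) g=3 f=8, (6,2) g=2 f=6, (6,4) g=2 f=8, (7,2) g=1 f=6, (7,4) g=1 f=8]
step 2: expand (4,3) (f=6, h=3) → closed; open now [(3,3) g=4 f=6, (4,2) g=4 f=6, (4,4) g=4 f=8, (5,2) g=3 f=6, (5,4) g=3 f=8, (6,2) g=2 f=6, (6,4) g=2 f=8, (7,2) g=1 f=6, (7,4) g=1 f=8]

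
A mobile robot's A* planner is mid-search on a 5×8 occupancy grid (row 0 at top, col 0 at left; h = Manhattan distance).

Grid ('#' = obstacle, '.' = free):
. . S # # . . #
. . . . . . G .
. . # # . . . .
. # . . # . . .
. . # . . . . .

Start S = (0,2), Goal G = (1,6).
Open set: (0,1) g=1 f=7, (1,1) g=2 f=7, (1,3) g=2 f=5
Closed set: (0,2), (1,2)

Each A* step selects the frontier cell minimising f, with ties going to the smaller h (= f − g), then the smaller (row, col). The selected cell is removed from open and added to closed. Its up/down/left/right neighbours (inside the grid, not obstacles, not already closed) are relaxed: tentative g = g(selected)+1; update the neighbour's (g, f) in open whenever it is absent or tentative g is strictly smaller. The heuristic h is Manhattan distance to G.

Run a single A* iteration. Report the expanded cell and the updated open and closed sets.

expanded=(1,3); open=[(0,1) g=1 f=7, (1,1) g=2 f=7, (1,4) g=3 f=5]; closed=[(0,2), (1,2), (1,3)]

step 1: expand (1,3) (f=5, h=3) → closed; open now [(0,1) g=1 f=7, (1,1) g=2 f=7, (1,4) g=3 f=5]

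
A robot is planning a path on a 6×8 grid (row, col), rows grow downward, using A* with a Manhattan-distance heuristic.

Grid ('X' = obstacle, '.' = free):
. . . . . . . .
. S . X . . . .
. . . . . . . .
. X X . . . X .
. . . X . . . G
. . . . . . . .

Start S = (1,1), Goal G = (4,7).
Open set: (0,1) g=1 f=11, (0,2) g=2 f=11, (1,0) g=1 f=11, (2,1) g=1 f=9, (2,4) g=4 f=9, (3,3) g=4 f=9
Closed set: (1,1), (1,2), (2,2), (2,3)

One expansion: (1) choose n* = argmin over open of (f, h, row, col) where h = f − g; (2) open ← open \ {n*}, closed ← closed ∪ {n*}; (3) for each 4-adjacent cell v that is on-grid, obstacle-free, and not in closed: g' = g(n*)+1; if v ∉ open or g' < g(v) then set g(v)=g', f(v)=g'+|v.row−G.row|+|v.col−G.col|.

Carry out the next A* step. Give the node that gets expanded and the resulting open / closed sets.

step 1: expand (2,4) (f=9, h=5) → closed; open now [(0,1) g=1 f=11, (0,2) g=2 f=11, (1,0) g=1 f=11, (1,4) g=5 f=11, (2,1) g=1 f=9, (2,5) g=5 f=9, (3,3) g=4 f=9, (3,4) g=5 f=9]

expanded=(2,4); open=[(0,1) g=1 f=11, (0,2) g=2 f=11, (1,0) g=1 f=11, (1,4) g=5 f=11, (2,1) g=1 f=9, (2,5) g=5 f=9, (3,3) g=4 f=9, (3,4) g=5 f=9]; closed=[(1,1), (1,2), (2,2), (2,3), (2,4)]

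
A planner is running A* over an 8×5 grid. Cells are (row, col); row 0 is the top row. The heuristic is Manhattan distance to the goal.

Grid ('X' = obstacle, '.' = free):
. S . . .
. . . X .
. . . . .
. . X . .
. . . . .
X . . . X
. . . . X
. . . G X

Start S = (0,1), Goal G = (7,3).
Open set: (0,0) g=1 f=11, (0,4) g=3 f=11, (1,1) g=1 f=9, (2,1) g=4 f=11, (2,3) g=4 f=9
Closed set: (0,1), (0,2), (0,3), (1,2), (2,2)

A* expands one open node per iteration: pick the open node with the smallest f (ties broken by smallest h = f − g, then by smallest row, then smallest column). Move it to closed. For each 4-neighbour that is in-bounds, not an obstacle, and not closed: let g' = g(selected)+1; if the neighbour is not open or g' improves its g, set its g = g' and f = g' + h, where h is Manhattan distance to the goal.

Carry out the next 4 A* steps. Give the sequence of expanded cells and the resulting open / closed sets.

step 1: expand (2,3) (f=9, h=5) → closed; open now [(0,0) g=1 f=11, (0,4) g=3 f=11, (1,1) g=1 f=9, (2,1) g=4 f=11, (2,4) g=5 f=11, (3,3) g=5 f=9]
step 2: expand (3,3) (f=9, h=4) → closed; open now [(0,0) g=1 f=11, (0,4) g=3 f=11, (1,1) g=1 f=9, (2,1) g=4 f=11, (2,4) g=5 f=11, (3,4) g=6 f=11, (4,3) g=6 f=9]
step 3: expand (4,3) (f=9, h=3) → closed; open now [(0,0) g=1 f=11, (0,4) g=3 f=11, (1,1) g=1 f=9, (2,1) g=4 f=11, (2,4) g=5 f=11, (3,4) g=6 f=11, (4,2) g=7 f=11, (4,4) g=7 f=11, (5,3) g=7 f=9]
step 4: expand (5,3) (f=9, h=2) → closed; open now [(0,0) g=1 f=11, (0,4) g=3 f=11, (1,1) g=1 f=9, (2,1) g=4 f=11, (2,4) g=5 f=11, (3,4) g=6 f=11, (4,2) g=7 f=11, (4,4) g=7 f=11, (5,2) g=8 f=11, (6,3) g=8 f=9]

order=[(2,3) → (3,3) → (4,3) → (5,3)]; open=[(0,0) g=1 f=11, (0,4) g=3 f=11, (1,1) g=1 f=9, (2,1) g=4 f=11, (2,4) g=5 f=11, (3,4) g=6 f=11, (4,2) g=7 f=11, (4,4) g=7 f=11, (5,2) g=8 f=11, (6,3) g=8 f=9]; closed=[(0,1), (0,2), (0,3), (1,2), (2,2), (2,3), (3,3), (4,3), (5,3)]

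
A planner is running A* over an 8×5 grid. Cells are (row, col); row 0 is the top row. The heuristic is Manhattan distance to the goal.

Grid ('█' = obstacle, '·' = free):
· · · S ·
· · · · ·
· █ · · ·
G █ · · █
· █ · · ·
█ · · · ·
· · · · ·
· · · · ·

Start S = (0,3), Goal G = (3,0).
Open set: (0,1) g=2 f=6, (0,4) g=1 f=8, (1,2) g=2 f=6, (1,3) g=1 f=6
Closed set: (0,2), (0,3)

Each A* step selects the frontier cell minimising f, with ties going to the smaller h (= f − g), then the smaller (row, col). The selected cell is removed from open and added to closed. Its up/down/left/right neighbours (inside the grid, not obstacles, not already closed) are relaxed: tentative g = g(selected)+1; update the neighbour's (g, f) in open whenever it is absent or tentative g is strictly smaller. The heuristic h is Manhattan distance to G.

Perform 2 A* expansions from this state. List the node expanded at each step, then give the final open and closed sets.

step 1: expand (0,1) (f=6, h=4) → closed; open now [(0,0) g=3 f=6, (0,4) g=1 f=8, (1,1) g=3 f=6, (1,2) g=2 f=6, (1,3) g=1 f=6]
step 2: expand (0,0) (f=6, h=3) → closed; open now [(0,4) g=1 f=8, (1,0) g=4 f=6, (1,1) g=3 f=6, (1,2) g=2 f=6, (1,3) g=1 f=6]

order=[(0,1) → (0,0)]; open=[(0,4) g=1 f=8, (1,0) g=4 f=6, (1,1) g=3 f=6, (1,2) g=2 f=6, (1,3) g=1 f=6]; closed=[(0,0), (0,1), (0,2), (0,3)]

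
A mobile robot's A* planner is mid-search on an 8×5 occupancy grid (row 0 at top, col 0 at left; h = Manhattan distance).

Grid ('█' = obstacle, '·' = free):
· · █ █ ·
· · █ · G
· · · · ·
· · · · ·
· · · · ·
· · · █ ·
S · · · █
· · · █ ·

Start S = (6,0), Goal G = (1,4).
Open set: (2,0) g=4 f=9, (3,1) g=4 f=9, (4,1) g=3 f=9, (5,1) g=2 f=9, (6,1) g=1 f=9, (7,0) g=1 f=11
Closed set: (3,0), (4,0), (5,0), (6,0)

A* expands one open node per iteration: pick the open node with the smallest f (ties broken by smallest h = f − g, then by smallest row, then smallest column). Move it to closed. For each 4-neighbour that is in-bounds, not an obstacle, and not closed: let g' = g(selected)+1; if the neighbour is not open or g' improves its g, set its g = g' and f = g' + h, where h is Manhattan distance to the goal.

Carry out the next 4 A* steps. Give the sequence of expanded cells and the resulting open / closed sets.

order=[(2,0) → (1,0) → (1,1) → (2,1)]; open=[(0,0) g=6 f=11, (0,1) g=7 f=11, (2,2) g=6 f=9, (3,1) g=4 f=9, (4,1) g=3 f=9, (5,1) g=2 f=9, (6,1) g=1 f=9, (7,0) g=1 f=11]; closed=[(1,0), (1,1), (2,0), (2,1), (3,0), (4,0), (5,0), (6,0)]

step 1: expand (2,0) (f=9, h=5) → closed; open now [(1,0) g=5 f=9, (2,1) g=5 f=9, (3,1) g=4 f=9, (4,1) g=3 f=9, (5,1) g=2 f=9, (6,1) g=1 f=9, (7,0) g=1 f=11]
step 2: expand (1,0) (f=9, h=4) → closed; open now [(0,0) g=6 f=11, (1,1) g=6 f=9, (2,1) g=5 f=9, (3,1) g=4 f=9, (4,1) g=3 f=9, (5,1) g=2 f=9, (6,1) g=1 f=9, (7,0) g=1 f=11]
step 3: expand (1,1) (f=9, h=3) → closed; open now [(0,0) g=6 f=11, (0,1) g=7 f=11, (2,1) g=5 f=9, (3,1) g=4 f=9, (4,1) g=3 f=9, (5,1) g=2 f=9, (6,1) g=1 f=9, (7,0) g=1 f=11]
step 4: expand (2,1) (f=9, h=4) → closed; open now [(0,0) g=6 f=11, (0,1) g=7 f=11, (2,2) g=6 f=9, (3,1) g=4 f=9, (4,1) g=3 f=9, (5,1) g=2 f=9, (6,1) g=1 f=9, (7,0) g=1 f=11]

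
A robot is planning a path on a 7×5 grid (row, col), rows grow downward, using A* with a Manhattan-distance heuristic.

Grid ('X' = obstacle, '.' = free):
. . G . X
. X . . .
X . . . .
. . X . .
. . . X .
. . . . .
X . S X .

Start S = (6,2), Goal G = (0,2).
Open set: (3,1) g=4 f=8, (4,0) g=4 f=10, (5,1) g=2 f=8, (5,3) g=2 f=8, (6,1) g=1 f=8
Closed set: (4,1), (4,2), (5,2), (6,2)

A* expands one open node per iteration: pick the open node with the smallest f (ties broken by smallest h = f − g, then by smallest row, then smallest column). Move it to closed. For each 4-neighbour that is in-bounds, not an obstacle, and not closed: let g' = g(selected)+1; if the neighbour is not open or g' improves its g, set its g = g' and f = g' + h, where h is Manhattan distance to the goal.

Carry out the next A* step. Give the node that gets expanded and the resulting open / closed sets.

step 1: expand (3,1) (f=8, h=4) → closed; open now [(2,1) g=5 f=8, (3,0) g=5 f=10, (4,0) g=4 f=10, (5,1) g=2 f=8, (5,3) g=2 f=8, (6,1) g=1 f=8]

expanded=(3,1); open=[(2,1) g=5 f=8, (3,0) g=5 f=10, (4,0) g=4 f=10, (5,1) g=2 f=8, (5,3) g=2 f=8, (6,1) g=1 f=8]; closed=[(3,1), (4,1), (4,2), (5,2), (6,2)]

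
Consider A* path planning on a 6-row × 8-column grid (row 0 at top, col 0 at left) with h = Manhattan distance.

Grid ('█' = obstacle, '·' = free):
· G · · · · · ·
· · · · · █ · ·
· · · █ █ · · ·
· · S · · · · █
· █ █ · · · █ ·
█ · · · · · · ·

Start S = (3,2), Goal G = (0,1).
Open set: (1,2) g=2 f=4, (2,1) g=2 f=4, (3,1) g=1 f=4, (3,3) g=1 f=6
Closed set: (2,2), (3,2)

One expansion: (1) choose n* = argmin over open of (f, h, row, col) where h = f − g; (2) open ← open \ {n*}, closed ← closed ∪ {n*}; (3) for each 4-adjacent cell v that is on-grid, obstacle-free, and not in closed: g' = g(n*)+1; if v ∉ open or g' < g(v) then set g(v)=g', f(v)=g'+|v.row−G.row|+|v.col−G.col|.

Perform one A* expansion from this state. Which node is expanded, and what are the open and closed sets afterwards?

expanded=(1,2); open=[(0,2) g=3 f=4, (1,1) g=3 f=4, (1,3) g=3 f=6, (2,1) g=2 f=4, (3,1) g=1 f=4, (3,3) g=1 f=6]; closed=[(1,2), (2,2), (3,2)]

step 1: expand (1,2) (f=4, h=2) → closed; open now [(0,2) g=3 f=4, (1,1) g=3 f=4, (1,3) g=3 f=6, (2,1) g=2 f=4, (3,1) g=1 f=4, (3,3) g=1 f=6]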